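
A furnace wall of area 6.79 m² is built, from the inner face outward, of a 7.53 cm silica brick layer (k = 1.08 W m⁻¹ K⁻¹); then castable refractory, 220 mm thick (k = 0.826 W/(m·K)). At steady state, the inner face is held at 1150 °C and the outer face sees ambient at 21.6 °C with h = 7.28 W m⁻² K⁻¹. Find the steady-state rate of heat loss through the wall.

Q = 16.2 kW

Series thermal resistances, inner to outer:
  R_silica brick = L/(kA) = 0.0753/(1.08·6.79) = 0.01027 K/W
  R_castable refractory = L/(kA) = 0.220/(0.826·6.79) = 0.03923 K/W
  R_conv,out = 1/(hA) = 1/(7.28·6.79) = 0.02023 K/W
ΣR = 0.01027 + 0.03923 + 0.02023 = 0.06973 K/W
Q = ΔT/ΣR = (1150 °C − 21.6 °C)/0.06973 = 16200 W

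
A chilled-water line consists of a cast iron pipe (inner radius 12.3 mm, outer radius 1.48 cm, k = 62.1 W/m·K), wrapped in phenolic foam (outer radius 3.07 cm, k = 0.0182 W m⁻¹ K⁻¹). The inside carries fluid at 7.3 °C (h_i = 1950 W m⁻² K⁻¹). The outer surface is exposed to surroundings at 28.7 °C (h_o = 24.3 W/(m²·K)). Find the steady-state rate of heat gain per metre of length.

Treat each layer as a resistance in series:
  R'_conv,in = 1/(2πr h) = 1/(2π·0.0123·1950) = 0.006636 m·K/W
  R'_cast iron = ln(0.0148/0.0123)/(2πk) = 0.1850/(2π·62.1) = 4.742×10^-4 m·K/W
  R'_phenolic foam = ln(0.0307/0.0148)/(2πk) = 0.7296/(2π·0.0182) = 6.380 m·K/W
  R'_conv,out = 1/(2πr h) = 1/(2π·0.0307·24.3) = 0.2133 m·K/W
ΣR = 0.006636 + 4.742×10^-4 + 6.380 + 0.2133 = 6.600 m·K/W
Q' = ΔT/ΣR = (7.3 °C − 28.7 °C)/6.600 = -3.24 W/m
(Negative Q' ⇒ heat flows inward; heat gain = 3.24 W/m.)

Q' = 3.24 W/m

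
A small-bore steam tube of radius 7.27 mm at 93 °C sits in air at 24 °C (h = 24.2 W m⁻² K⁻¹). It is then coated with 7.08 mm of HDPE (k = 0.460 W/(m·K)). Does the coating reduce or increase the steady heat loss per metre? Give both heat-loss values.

increases: 76.3 → 99.5 W/m

Critical radius for a cylinder: r_cr = k/h = 0.0190 m = 1.90 cm.
Outer radius after coating: r₂ = 0.00727 + 0.00708 = 0.01435 m.
Since r₁ < r_cr and r₂ ≤ r_cr, the coating moves toward the maximum at r_cr — heat loss rises.
Bare: R = 1/(2πr₁h) = 0.9046 m·K/W; Q = 69/0.9046 = 76.3 W/m.
Coated: R = R_cond + R_conv = 0.6936 m·K/W; Q = 69/0.6936 = 99.5 W/m.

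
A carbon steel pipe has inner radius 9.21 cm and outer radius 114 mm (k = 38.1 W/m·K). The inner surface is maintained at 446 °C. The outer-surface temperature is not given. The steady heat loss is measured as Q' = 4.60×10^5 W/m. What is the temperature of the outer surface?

T_out = 36.1 °C

Sum the resistances:
  R'_carbon steel = ln(0.114/0.0921)/(2πk) = 0.2133/(2π·38.1) = 8.911×10^-4 m·K/W
ΣR = 8.911×10^-4 m·K/W
ΔT = Q'·ΣR = 4.60×10^5 × 8.911×10^-4 = 409.9 K
Heat flows outward, so T_out = T_in − ΔT = 446 − 409.9 = 36.1 °C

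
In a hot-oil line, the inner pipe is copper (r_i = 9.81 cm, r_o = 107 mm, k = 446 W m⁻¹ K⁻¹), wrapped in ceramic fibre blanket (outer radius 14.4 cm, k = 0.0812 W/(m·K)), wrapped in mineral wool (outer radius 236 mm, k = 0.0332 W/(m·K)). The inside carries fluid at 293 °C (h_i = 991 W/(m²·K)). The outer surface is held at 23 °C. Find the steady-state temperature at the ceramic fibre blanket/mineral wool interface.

Series thermal resistances, inner to outer:
  R'_conv,in = 1/(2πr h) = 1/(2π·0.0981·991) = 0.001637 m·K/W
  R'_copper = ln(0.107/0.0981)/(2πk) = 0.08684/(2π·446) = 3.099×10^-5 m·K/W
  R'_ceramic fibre blanket = ln(0.144/0.107)/(2πk) = 0.2970/(2π·0.0812) = 0.5821 m·K/W
  R'_mineral wool = ln(0.236/0.144)/(2πk) = 0.4940/(2π·0.0332) = 2.368 m·K/W
ΣR = 0.001637 + 3.099×10^-5 + 0.5821 + 2.368 = 2.952 m·K/W
Q' = ΔT/ΣR = (293 °C − 23 °C)/2.952 = 91.46 W/m
From the inner boundary to the ceramic fibre blanket/mineral wool interface, ΣR_partial = 0.5838 m·K/W.
T_interface = T_in − Q'·ΣR_partial = 293 °C − (91.46)(0.5838) = 240 °C

T = 240 °C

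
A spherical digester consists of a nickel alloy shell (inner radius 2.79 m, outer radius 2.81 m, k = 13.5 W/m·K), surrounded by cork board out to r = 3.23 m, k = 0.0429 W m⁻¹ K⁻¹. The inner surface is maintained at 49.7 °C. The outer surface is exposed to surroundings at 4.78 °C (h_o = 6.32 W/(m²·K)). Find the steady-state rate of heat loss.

Series thermal resistances, inner to outer:
  R_nickel alloy = (1/2.79 − 1/2.81)/(4πk) = 0.002551/(4π·13.5) = 1.504×10^-5 K/W
  R_cork board = (1/2.81 − 1/3.23)/(4πk) = 0.04627/(4π·0.0429) = 0.08584 K/W
  R_conv,out = 1/(4πr²h) = 1/(4π·3.23²·6.32) = 0.001207 K/W
ΣR = 1.504×10^-5 + 0.08584 + 0.001207 = 0.08706 K/W
Q = ΔT/ΣR = (49.7 °C − 4.78 °C)/0.08706 = 516 W

Q = 516 W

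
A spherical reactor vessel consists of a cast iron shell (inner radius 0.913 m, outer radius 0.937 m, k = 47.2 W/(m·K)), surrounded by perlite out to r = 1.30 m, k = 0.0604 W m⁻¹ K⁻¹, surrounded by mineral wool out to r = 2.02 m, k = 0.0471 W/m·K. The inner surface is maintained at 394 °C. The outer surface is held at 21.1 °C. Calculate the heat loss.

Treat each layer as a resistance in series:
  R_cast iron = (1/0.913 − 1/0.937)/(4πk) = 0.02805/(4π·47.2) = 4.730×10^-5 K/W
  R_perlite = (1/0.937 − 1/1.30)/(4πk) = 0.2980/(4π·0.0604) = 0.3926 K/W
  R_mineral wool = (1/1.30 − 1/2.02)/(4πk) = 0.2742/(4π·0.0471) = 0.4632 K/W
ΣR = 4.730×10^-5 + 0.3926 + 0.4632 = 0.8558 K/W
Q = ΔT/ΣR = (394 °C − 21.1 °C)/0.8558 = 436 W

Q = 436 W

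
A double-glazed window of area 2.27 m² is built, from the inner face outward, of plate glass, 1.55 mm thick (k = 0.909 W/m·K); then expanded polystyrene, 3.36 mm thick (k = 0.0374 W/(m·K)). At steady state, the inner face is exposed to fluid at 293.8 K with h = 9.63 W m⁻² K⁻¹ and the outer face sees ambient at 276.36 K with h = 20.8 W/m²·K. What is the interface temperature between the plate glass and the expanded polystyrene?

Resistance network (inner→outer):
  R_conv,in = 1/(hA) = 1/(9.63·2.27) = 0.04575 K/W
  R_plate glass = L/(kA) = 0.00155/(0.909·2.27) = 7.512×10^-4 K/W
  R_expanded polystyrene = L/(kA) = 0.00336/(0.0374·2.27) = 0.03958 K/W
  R_conv,out = 1/(hA) = 1/(20.8·2.27) = 0.02118 K/W
ΣR = 0.04575 + 7.512×10^-4 + 0.03958 + 0.02118 = 0.1073 K/W
Q = ΔT/ΣR = (293.8 K − 276.36 K)/0.1073 = 162.5 W
From the inner boundary to the plate glass/expanded polystyrene interface, ΣR_partial = 0.04650 K/W.
T_interface = T_in − Q·ΣR_partial = 293.8 K − (162.5)(0.04650) = 286.2 K

T = 286.2 K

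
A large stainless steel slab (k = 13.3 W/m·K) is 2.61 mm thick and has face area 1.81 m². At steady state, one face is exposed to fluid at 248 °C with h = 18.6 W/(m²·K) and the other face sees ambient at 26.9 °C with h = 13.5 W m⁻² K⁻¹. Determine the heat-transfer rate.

Q = 3130 W

Series thermal resistances, inner to outer:
  R_conv,in = 1/(hA) = 1/(18.6·1.81) = 0.02970 K/W
  R_stainless steel = L/(kA) = 0.00261/(13.3·1.81) = 1.084×10^-4 K/W
  R_conv,out = 1/(hA) = 1/(13.5·1.81) = 0.04092 K/W
ΣR = 0.02970 + 1.084×10^-4 + 0.04092 = 0.07073 K/W
Q = ΔT/ΣR = (248 °C − 26.9 °C)/0.07073 = 3130 W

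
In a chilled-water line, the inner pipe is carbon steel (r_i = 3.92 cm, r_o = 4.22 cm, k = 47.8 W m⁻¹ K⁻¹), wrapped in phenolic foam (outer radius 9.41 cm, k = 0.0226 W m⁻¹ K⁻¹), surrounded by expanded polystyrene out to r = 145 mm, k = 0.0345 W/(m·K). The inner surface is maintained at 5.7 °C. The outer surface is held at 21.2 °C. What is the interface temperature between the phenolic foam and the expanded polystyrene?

Resistance network (inner→outer):
  R'_carbon steel = ln(0.0422/0.0392)/(2πk) = 0.07374/(2π·47.8) = 2.455×10^-4 m·K/W
  R'_phenolic foam = ln(0.0941/0.0422)/(2πk) = 0.8019/(2π·0.0226) = 5.647 m·K/W
  R'_expanded polystyrene = ln(0.145/0.0941)/(2πk) = 0.4324/(2π·0.0345) = 1.995 m·K/W
ΣR = 2.455×10^-4 + 5.647 + 1.995 = 7.642 m·K/W
Q' = ΔT/ΣR = (5.7 °C − 21.2 °C)/7.642 = -2.028 W/m
From the inner boundary to the phenolic foam/expanded polystyrene interface, ΣR_partial = 5.647 m·K/W.
T_interface = T_in − Q'·ΣR_partial = 5.7 °C − (-2.028)(5.647) = 17.2 °C

T = 17.2 °C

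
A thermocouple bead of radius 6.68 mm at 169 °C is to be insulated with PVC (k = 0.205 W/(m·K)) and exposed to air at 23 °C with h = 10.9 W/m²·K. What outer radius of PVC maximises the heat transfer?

r_cr = 3.76 cm

For a sphere, r_cr = 2k_ins/h = 2·0.205/10.9 = 0.0376 m = 3.76 cm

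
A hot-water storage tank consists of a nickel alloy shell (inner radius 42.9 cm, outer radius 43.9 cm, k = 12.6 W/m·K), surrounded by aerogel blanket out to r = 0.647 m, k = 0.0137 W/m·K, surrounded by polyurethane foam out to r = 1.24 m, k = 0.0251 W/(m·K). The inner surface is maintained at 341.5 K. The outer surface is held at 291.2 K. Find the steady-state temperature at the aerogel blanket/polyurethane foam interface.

Treat each layer as a resistance in series:
  R_nickel alloy = (1/0.429 − 1/0.439)/(4πk) = 0.05310/(4π·12.6) = 3.353×10^-4 K/W
  R_aerogel blanket = (1/0.439 − 1/0.647)/(4πk) = 0.7323/(4π·0.0137) = 4.254 K/W
  R_polyurethane foam = (1/0.647 − 1/1.24)/(4πk) = 0.7391/(4π·0.0251) = 2.343 K/W
ΣR = 3.353×10^-4 + 4.254 + 2.343 = 6.597 K/W
Q = ΔT/ΣR = (341.5 K − 291.2 K)/6.597 = 7.625 W
From the inner boundary to the aerogel blanket/polyurethane foam interface, ΣR_partial = 4.254 K/W.
T_interface = T_in − Q·ΣR_partial = 341.5 K − (7.625)(4.254) = 309.1 K

T = 309.1 K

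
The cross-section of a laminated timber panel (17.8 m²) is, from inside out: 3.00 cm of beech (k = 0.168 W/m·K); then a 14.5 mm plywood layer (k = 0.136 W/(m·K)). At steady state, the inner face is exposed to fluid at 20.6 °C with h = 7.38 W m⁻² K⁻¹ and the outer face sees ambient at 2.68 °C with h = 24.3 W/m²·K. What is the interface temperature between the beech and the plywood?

Resistance network (inner→outer):
  R_conv,in = 1/(hA) = 1/(7.38·17.8) = 0.007612 K/W
  R_beech = L/(kA) = 0.0300/(0.168·17.8) = 0.01003 K/W
  R_plywood = L/(kA) = 0.0145/(0.136·17.8) = 0.005990 K/W
  R_conv,out = 1/(hA) = 1/(24.3·17.8) = 0.002312 K/W
ΣR = 0.007612 + 0.01003 + 0.005990 + 0.002312 = 0.02594 K/W
Q = ΔT/ΣR = (20.6 °C − 2.68 °C)/0.02594 = 690.8 W
From the inner boundary to the beech/plywood interface, ΣR_partial = 0.01764 K/W.
T_interface = T_in − Q·ΣR_partial = 20.6 °C − (690.8)(0.01764) = 8.41 °C

T = 8.41 °C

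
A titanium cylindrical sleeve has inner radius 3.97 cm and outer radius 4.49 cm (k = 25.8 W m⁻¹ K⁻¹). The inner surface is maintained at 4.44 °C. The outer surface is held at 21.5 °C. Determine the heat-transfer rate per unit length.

Q' = 2πk·ΔT/ln(r₂/r₁) = 2π × 25.8 × 17.06 / ln(0.0449/0.0397) = 22500 W/m

Q' = 22.5 kW/m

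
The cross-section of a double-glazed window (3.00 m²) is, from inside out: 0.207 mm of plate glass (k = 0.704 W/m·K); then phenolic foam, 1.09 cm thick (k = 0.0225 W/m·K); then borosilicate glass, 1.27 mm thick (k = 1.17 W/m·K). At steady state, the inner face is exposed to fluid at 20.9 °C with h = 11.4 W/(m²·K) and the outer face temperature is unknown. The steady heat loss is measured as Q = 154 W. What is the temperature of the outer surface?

T_out = -8.54 °C

Sum the resistances:
  R_conv,in = 1/(hA) = 1/(11.4·3.00) = 0.02924 K/W
  R_plate glass = L/(kA) = 2.07×10^-4/(0.704·3.00) = 9.801×10^-5 K/W
  R_phenolic foam = L/(kA) = 0.0109/(0.0225·3.00) = 0.1615 K/W
  R_borosilicate glass = L/(kA) = 0.00127/(1.17·3.00) = 3.618×10^-4 K/W
ΣR = 0.1912 K/W
ΔT = Q·ΣR = 154 × 0.1912 = 29.44 K
Heat flows outward, so T_out = T_in − ΔT = 20.9 − 29.44 = -8.54 °C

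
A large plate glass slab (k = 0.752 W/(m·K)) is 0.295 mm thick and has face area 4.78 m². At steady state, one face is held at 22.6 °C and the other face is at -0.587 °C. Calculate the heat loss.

Q = kA·ΔT/L = 0.752 × 4.78 × |22.6 °C − -0.587 °C| / 2.95×10^-4 = 2.83×10^5 W

Q = 283 kW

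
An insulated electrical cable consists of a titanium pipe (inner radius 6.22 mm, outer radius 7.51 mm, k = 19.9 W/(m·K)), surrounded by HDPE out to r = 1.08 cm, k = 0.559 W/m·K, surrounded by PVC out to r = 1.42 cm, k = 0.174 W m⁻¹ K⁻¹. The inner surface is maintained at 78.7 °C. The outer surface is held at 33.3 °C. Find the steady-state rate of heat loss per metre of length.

Treat each layer as a resistance in series:
  R'_titanium = ln(0.00751/0.00622)/(2πk) = 0.1885/(2π·19.9) = 0.001507 m·K/W
  R'_HDPE = ln(0.0108/0.00751)/(2πk) = 0.3633/(2π·0.559) = 0.1034 m·K/W
  R'_PVC = ln(0.0142/0.0108)/(2πk) = 0.2737/(2π·0.174) = 0.2503 m·K/W
ΣR = 0.001507 + 0.1034 + 0.2503 = 0.3552 m·K/W
Q' = ΔT/ΣR = (78.7 °C − 33.3 °C)/0.3552 = 128 W/m

Q' = 128 W/m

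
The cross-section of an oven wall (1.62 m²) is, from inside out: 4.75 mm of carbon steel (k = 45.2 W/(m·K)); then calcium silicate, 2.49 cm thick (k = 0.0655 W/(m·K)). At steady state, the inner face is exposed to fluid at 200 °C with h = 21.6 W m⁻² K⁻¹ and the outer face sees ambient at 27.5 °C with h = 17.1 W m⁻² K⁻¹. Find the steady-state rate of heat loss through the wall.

Q = 576 W

Treat each layer as a resistance in series:
  R_conv,in = 1/(hA) = 1/(21.6·1.62) = 0.02858 K/W
  R_carbon steel = L/(kA) = 0.00475/(45.2·1.62) = 6.487×10^-5 K/W
  R_calcium silicate = L/(kA) = 0.0249/(0.0655·1.62) = 0.2347 K/W
  R_conv,out = 1/(hA) = 1/(17.1·1.62) = 0.03610 K/W
ΣR = 0.02858 + 6.487×10^-5 + 0.2347 + 0.03610 = 0.2994 K/W
Q = ΔT/ΣR = (200 °C − 27.5 °C)/0.2994 = 576 W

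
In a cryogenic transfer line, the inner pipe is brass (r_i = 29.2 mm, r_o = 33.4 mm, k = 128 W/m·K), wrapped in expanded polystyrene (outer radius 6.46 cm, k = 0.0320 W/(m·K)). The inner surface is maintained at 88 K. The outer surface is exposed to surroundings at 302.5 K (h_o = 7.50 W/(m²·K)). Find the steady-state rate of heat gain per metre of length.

Q' = 59.4 W/m

Treat each layer as a resistance in series:
  R'_brass = ln(0.0334/0.0292)/(2πk) = 0.1344/(2π·128) = 1.671×10^-4 m·K/W
  R'_expanded polystyrene = ln(0.0646/0.0334)/(2πk) = 0.6597/(2π·0.0320) = 3.281 m·K/W
  R'_conv,out = 1/(2πr h) = 1/(2π·0.0646·7.50) = 0.3285 m·K/W
ΣR = 1.671×10^-4 + 3.281 + 0.3285 = 3.610 m·K/W
Q' = ΔT/ΣR = (88 K − 302.5 K)/3.610 = -59.4 W/m
(Negative Q' ⇒ heat flows inward; heat gain = 59.4 W/m.)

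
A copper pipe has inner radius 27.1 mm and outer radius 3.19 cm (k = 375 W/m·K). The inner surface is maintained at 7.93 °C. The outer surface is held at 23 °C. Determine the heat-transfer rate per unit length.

Q' = 2πk·ΔT/ln(r₂/r₁) = 2π × 375 × 15.07 / ln(0.0319/0.0271) = 2.18×10^5 W/m

Q' = 218 kW/m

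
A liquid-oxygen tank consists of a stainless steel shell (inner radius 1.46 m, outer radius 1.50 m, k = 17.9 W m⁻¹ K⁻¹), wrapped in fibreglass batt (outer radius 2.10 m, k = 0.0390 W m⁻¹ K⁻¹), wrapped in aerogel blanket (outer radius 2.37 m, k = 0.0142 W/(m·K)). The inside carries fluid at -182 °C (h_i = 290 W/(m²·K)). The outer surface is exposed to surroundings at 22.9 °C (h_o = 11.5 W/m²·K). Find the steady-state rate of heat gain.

Resistance network (inner→outer):
  R_conv,in = 1/(4πr²h) = 1/(4π·1.46²·290) = 1.287×10^-4 K/W
  R_stainless steel = (1/1.46 − 1/1.50)/(4πk) = 0.01826/(4π·17.9) = 8.120×10^-5 K/W
  R_fibreglass batt = (1/1.50 − 1/2.10)/(4πk) = 0.1905/(4π·0.0390) = 0.3887 K/W
  R_aerogel blanket = (1/2.10 − 1/2.37)/(4πk) = 0.05425/(4π·0.0142) = 0.3040 K/W
  R_conv,out = 1/(4πr²h) = 1/(4π·2.37²·11.5) = 0.001232 K/W
ΣR = 1.287×10^-4 + 8.120×10^-5 + 0.3887 + 0.3040 + 0.001232 = 0.6941 K/W
Q = ΔT/ΣR = (-182 °C − 22.9 °C)/0.6941 = -295 W
(Negative Q ⇒ heat flows inward; heat gain = 295 W.)

Q = 295 W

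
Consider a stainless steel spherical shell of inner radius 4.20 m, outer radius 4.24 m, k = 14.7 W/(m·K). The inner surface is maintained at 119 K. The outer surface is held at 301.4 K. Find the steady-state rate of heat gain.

Q = 15000 kW

Q = 4πk·ΔT/(1/r₁ − 1/r₂) = 4π × 14.7 × 182.4 / (1/4.20 − 1/4.24) = 1.50×10^7 W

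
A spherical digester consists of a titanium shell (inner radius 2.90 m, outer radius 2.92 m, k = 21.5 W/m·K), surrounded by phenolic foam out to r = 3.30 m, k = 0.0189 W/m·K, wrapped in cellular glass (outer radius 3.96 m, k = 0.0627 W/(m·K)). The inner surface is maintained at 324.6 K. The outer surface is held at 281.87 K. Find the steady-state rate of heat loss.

Series thermal resistances, inner to outer:
  R_titanium = (1/2.90 − 1/2.92)/(4πk) = 0.002362/(4π·21.5) = 8.742×10^-6 K/W
  R_phenolic foam = (1/2.92 − 1/3.30)/(4πk) = 0.03944/(4π·0.0189) = 0.1660 K/W
  R_cellular glass = (1/3.30 − 1/3.96)/(4πk) = 0.05051/(4π·0.0627) = 0.06410 K/W
ΣR = 8.742×10^-6 + 0.1660 + 0.06410 = 0.2301 K/W
Q = ΔT/ΣR = (324.6 K − 281.87 K)/0.2301 = 186 W

Q = 186 W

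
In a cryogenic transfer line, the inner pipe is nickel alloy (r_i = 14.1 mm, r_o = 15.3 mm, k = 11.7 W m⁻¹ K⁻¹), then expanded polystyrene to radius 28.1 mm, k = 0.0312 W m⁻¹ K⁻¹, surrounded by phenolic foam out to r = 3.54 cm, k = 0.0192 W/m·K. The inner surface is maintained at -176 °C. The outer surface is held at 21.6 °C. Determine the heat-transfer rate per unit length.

Series thermal resistances, inner to outer:
  R'_nickel alloy = ln(0.0153/0.0141)/(2πk) = 0.08168/(2π·11.7) = 0.001111 m·K/W
  R'_expanded polystyrene = ln(0.0281/0.0153)/(2πk) = 0.6079/(2π·0.0312) = 3.101 m·K/W
  R'_phenolic foam = ln(0.0354/0.0281)/(2πk) = 0.2309/(2π·0.0192) = 1.914 m·K/W
ΣR = 0.001111 + 3.101 + 1.914 = 5.016 m·K/W
Q' = ΔT/ΣR = (-176 °C − 21.6 °C)/5.016 = -39.4 W/m
(Negative Q' ⇒ heat flows inward; heat gain = 39.4 W/m.)

Q' = 39.4 W/m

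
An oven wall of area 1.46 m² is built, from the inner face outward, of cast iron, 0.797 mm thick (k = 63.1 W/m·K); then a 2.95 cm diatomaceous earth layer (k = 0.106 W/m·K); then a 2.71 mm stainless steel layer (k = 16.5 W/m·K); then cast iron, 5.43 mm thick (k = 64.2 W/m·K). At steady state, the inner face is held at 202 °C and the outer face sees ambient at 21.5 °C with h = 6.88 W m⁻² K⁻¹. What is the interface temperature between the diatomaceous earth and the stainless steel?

Resistance network (inner→outer):
  R_cast iron = L/(kA) = 7.97×10^-4/(63.1·1.46) = 8.651×10^-6 K/W
  R_diatomaceous earth = L/(kA) = 0.0295/(0.106·1.46) = 0.1906 K/W
  R_stainless steel = L/(kA) = 0.00271/(16.5·1.46) = 1.125×10^-4 K/W
  R_cast iron = L/(kA) = 0.00543/(64.2·1.46) = 5.793×10^-5 K/W
  R_conv,out = 1/(hA) = 1/(6.88·1.46) = 0.09955 K/W
ΣR = 8.651×10^-6 + 0.1906 + 1.125×10^-4 + 5.793×10^-5 + 0.09955 = 0.2903 K/W
Q = ΔT/ΣR = (202 °C − 21.5 °C)/0.2903 = 621.8 W
From the inner boundary to the diatomaceous earth/stainless steel interface, ΣR_partial = 0.1906 K/W.
T_interface = T_in − Q·ΣR_partial = 202 °C − (621.8)(0.1906) = 83.5 °C

T = 83.5 °C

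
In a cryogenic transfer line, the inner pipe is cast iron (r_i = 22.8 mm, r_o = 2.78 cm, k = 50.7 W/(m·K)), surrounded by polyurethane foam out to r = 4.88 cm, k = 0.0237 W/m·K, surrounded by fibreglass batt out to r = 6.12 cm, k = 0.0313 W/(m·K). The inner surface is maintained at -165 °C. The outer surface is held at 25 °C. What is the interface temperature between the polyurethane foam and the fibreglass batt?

T = -19.4 °C

Series thermal resistances, inner to outer:
  R'_cast iron = ln(0.0278/0.0228)/(2πk) = 0.1983/(2π·50.7) = 6.224×10^-4 m·K/W
  R'_polyurethane foam = ln(0.0488/0.0278)/(2πk) = 0.5627/(2π·0.0237) = 3.779 m·K/W
  R'_fibreglass batt = ln(0.0612/0.0488)/(2πk) = 0.2264/(2π·0.0313) = 1.151 m·K/W
ΣR = 6.224×10^-4 + 3.779 + 1.151 = 4.931 m·K/W
Q' = ΔT/ΣR = (-165 °C − 25 °C)/4.931 = -38.53 W/m
From the inner boundary to the polyurethane foam/fibreglass batt interface, ΣR_partial = 3.780 m·K/W.
T_interface = T_in − Q'·ΣR_partial = -165 °C − (-38.53)(3.780) = -19.4 °C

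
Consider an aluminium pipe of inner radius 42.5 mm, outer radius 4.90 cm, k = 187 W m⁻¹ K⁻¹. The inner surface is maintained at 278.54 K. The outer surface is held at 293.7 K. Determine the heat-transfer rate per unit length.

Q' = 2πk·ΔT/ln(r₂/r₁) = 2π × 187 × 15.16 / ln(0.0490/0.0425) = 1.25×10^5 W/m

Q' = 1.25×10^5 W/m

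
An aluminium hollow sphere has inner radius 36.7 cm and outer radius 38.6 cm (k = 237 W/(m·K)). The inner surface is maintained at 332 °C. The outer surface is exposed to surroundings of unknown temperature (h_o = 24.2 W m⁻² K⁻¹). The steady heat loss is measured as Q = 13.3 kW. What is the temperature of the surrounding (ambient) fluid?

Series resistances:
  R_aluminium = (1/0.367 − 1/0.386)/(4πk) = 0.1341/(4π·237) = 4.503×10^-5 K/W
  R_conv,out = 1/(4πr²h) = 1/(4π·0.386²·24.2) = 0.02207 K/W
ΣR = 0.02211 K/W
ΔT = Q·ΣR = 13300 × 0.02211 = 294.1 K
Heat flows outward, so T_out = T_in − ΔT = 332 − 294.1 = 37.9 °C

T_out = 37.9 °C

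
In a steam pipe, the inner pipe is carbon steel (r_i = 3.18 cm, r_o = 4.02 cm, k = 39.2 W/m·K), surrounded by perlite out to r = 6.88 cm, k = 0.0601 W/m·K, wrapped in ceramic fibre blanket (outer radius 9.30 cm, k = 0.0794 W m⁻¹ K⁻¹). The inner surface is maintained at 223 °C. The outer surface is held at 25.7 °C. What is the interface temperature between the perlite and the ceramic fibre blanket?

T = 84.5 °C

Treat each layer as a resistance in series:
  R'_carbon steel = ln(0.0402/0.0318)/(2πk) = 0.2344/(2π·39.2) = 9.517×10^-4 m·K/W
  R'_perlite = ln(0.0688/0.0402)/(2πk) = 0.5373/(2π·0.0601) = 1.423 m·K/W
  R'_ceramic fibre blanket = ln(0.0930/0.0688)/(2πk) = 0.3014/(2π·0.0794) = 0.6041 m·K/W
ΣR = 9.517×10^-4 + 1.423 + 0.6041 = 2.028 m·K/W
Q' = ΔT/ΣR = (223 °C − 25.7 °C)/2.028 = 97.29 W/m
From the inner boundary to the perlite/ceramic fibre blanket interface, ΣR_partial = 1.424 m·K/W.
T_interface = T_in − Q'·ΣR_partial = 223 °C − (97.29)(1.424) = 84.5 °C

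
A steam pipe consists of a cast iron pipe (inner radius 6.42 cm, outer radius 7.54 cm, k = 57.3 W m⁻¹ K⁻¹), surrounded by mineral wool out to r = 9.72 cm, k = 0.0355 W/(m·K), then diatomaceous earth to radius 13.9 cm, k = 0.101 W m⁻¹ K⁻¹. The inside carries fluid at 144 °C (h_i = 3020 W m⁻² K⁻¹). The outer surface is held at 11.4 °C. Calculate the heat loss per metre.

Treat each layer as a resistance in series:
  R'_conv,in = 1/(2πr h) = 1/(2π·0.0642·3020) = 8.209×10^-4 m·K/W
  R'_cast iron = ln(0.0754/0.0642)/(2πk) = 0.1608/(2π·57.3) = 4.466×10^-4 m·K/W
  R'_mineral wool = ln(0.0972/0.0754)/(2πk) = 0.2540/(2π·0.0355) = 1.139 m·K/W
  R'_diatomaceous earth = ln(0.139/0.0972)/(2πk) = 0.3577/(2π·0.101) = 0.5637 m·K/W
ΣR = 8.209×10^-4 + 4.466×10^-4 + 1.139 + 0.5637 = 1.704 m·K/W
Q' = ΔT/ΣR = (144 °C − 11.4 °C)/1.704 = 77.8 W/m

Q' = 77.8 W/m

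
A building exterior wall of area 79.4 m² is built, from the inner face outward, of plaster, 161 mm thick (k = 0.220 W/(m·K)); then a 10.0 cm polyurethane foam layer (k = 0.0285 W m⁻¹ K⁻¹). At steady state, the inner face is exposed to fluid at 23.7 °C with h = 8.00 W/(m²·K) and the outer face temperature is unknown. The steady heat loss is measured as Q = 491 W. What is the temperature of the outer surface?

T_out = -3.30 °C

Sum the resistances:
  R_conv,in = 1/(hA) = 1/(8.00·79.4) = 0.001574 K/W
  R_plaster = L/(kA) = 0.161/(0.220·79.4) = 0.009217 K/W
  R_polyurethane foam = L/(kA) = 0.100/(0.0285·79.4) = 0.04419 K/W
ΣR = 0.05498 K/W
ΔT = Q·ΣR = 491 × 0.05498 = 27.00 K
Heat flows outward, so T_out = T_in − ΔT = 23.7 − 27.00 = -3.30 °C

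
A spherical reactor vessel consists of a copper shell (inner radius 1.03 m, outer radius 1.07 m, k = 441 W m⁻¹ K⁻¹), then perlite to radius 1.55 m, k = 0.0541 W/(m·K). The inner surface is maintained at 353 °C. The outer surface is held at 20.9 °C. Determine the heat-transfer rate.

Treat each layer as a resistance in series:
  R_copper = (1/1.03 − 1/1.07)/(4πk) = 0.03629/(4π·441) = 6.549×10^-6 K/W
  R_perlite = (1/1.07 − 1/1.55)/(4πk) = 0.2894/(4π·0.0541) = 0.4257 K/W
ΣR = 6.549×10^-6 + 0.4257 = 0.4257 K/W
Q = ΔT/ΣR = (353 °C − 20.9 °C)/0.4257 = 780 W

Q = 780 W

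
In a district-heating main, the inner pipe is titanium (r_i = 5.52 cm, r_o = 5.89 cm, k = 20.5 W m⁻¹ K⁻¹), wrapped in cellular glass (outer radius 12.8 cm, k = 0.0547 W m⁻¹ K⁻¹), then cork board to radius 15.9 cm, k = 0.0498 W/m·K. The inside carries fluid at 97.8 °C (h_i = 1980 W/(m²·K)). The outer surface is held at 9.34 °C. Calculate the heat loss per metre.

Q' = 30.0 W/m

Series thermal resistances, inner to outer:
  R'_conv,in = 1/(2πr h) = 1/(2π·0.0552·1980) = 0.001456 m·K/W
  R'_titanium = ln(0.0589/0.0552)/(2πk) = 0.06488/(2π·20.5) = 5.037×10^-4 m·K/W
  R'_cellular glass = ln(0.128/0.0589)/(2πk) = 0.7762/(2π·0.0547) = 2.258 m·K/W
  R'_cork board = ln(0.159/0.128)/(2πk) = 0.2169/(2π·0.0498) = 0.6931 m·K/W
ΣR = 0.001456 + 5.037×10^-4 + 2.258 + 0.6931 = 2.953 m·K/W
Q' = ΔT/ΣR = (97.8 °C − 9.34 °C)/2.953 = 30.0 W/m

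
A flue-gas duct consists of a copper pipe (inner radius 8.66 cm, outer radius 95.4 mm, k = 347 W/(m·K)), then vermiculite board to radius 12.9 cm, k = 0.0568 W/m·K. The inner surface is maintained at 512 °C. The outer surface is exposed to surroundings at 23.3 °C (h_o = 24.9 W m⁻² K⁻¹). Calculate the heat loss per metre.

Resistance network (inner→outer):
  R'_copper = ln(0.0954/0.0866)/(2πk) = 0.09678/(2π·347) = 4.439×10^-5 m·K/W
  R'_vermiculite board = ln(0.129/0.0954)/(2πk) = 0.3017/(2π·0.0568) = 0.8455 m·K/W
  R'_conv,out = 1/(2πr h) = 1/(2π·0.129·24.9) = 0.04955 m·K/W
ΣR = 4.439×10^-5 + 0.8455 + 0.04955 = 0.8951 m·K/W
Q' = ΔT/ΣR = (512 °C − 23.3 °C)/0.8951 = 546 W/m

Q' = 546 W/m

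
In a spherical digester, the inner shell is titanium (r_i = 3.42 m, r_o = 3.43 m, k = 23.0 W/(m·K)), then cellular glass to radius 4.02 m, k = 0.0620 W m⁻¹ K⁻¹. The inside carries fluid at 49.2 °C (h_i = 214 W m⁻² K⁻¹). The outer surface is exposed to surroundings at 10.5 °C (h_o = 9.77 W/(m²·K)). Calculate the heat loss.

Q = 698 W

Series thermal resistances, inner to outer:
  R_conv,in = 1/(4πr²h) = 1/(4π·3.42²·214) = 3.179×10^-5 K/W
  R_titanium = (1/3.42 − 1/3.43)/(4πk) = 8.525×10^-4/(4π·23.0) = 2.949×10^-6 K/W
  R_cellular glass = (1/3.43 − 1/4.02)/(4πk) = 0.04279/(4π·0.0620) = 0.05492 K/W
  R_conv,out = 1/(4πr²h) = 1/(4π·4.02²·9.77) = 5.040×10^-4 K/W
ΣR = 3.179×10^-5 + 2.949×10^-6 + 0.05492 + 5.040×10^-4 = 0.05546 K/W
Q = ΔT/ΣR = (49.2 °C − 10.5 °C)/0.05546 = 698 W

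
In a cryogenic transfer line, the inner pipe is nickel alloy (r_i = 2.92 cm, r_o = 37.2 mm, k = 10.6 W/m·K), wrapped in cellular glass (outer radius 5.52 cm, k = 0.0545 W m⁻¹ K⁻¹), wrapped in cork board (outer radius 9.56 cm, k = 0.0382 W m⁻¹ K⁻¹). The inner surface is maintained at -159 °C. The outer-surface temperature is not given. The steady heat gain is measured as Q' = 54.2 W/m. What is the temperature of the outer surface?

T_out = 27.7 °C

Series resistances:
  R'_nickel alloy = ln(0.0372/0.0292)/(2πk) = 0.2421/(2π·10.6) = 0.003636 m·K/W
  R'_cellular glass = ln(0.0552/0.0372)/(2πk) = 0.3947/(2π·0.0545) = 1.152 m·K/W
  R'_cork board = ln(0.0956/0.0552)/(2πk) = 0.5492/(2π·0.0382) = 2.288 m·K/W
ΣR = 3.444 m·K/W
ΔT = Q'·ΣR = 54.2 × 3.444 = 186.7 K
Heat flows inward, so T_out = T_in + ΔT = -159 + 186.7 = 27.7 °C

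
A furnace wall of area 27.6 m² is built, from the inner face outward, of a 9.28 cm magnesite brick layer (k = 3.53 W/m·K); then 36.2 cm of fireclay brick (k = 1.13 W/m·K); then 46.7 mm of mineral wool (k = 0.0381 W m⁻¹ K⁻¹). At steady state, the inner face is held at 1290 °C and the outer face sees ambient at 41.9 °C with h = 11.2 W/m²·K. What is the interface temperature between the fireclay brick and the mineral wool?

T = 1030 °C

Treat each layer as a resistance in series:
  R_magnesite brick = L/(kA) = 0.0928/(3.53·27.6) = 9.525×10^-4 K/W
  R_fireclay brick = L/(kA) = 0.362/(1.13·27.6) = 0.01161 K/W
  R_mineral wool = L/(kA) = 0.0467/(0.0381·27.6) = 0.04441 K/W
  R_conv,out = 1/(hA) = 1/(11.2·27.6) = 0.003235 K/W
ΣR = 9.525×10^-4 + 0.01161 + 0.04441 + 0.003235 = 0.06021 K/W
Q = ΔT/ΣR = (1290 °C − 41.9 °C)/0.06021 = 20730 W
From the inner boundary to the fireclay brick/mineral wool interface, ΣR_partial = 0.01256 K/W.
T_interface = T_in − Q·ΣR_partial = 1290 °C − (20730)(0.01256) = 1030 °C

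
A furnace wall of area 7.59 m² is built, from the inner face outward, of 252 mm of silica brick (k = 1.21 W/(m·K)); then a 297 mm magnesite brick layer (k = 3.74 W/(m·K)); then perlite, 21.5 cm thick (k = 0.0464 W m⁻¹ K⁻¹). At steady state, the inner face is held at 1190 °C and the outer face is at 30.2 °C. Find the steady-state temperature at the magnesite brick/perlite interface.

T = 1122 °C

Treat each layer as a resistance in series:
  R_silica brick = L/(kA) = 0.252/(1.21·7.59) = 0.02744 K/W
  R_magnesite brick = L/(kA) = 0.297/(3.74·7.59) = 0.01046 K/W
  R_perlite = L/(kA) = 0.215/(0.0464·7.59) = 0.6105 K/W
ΣR = 0.02744 + 0.01046 + 0.6105 = 0.6484 K/W
Q = ΔT/ΣR = (1190 °C − 30.2 °C)/0.6484 = 1789 W
From the inner boundary to the magnesite brick/perlite interface, ΣR_partial = 0.03790 K/W.
T_interface = T_in − Q·ΣR_partial = 1190 °C − (1789)(0.03790) = 1122 °C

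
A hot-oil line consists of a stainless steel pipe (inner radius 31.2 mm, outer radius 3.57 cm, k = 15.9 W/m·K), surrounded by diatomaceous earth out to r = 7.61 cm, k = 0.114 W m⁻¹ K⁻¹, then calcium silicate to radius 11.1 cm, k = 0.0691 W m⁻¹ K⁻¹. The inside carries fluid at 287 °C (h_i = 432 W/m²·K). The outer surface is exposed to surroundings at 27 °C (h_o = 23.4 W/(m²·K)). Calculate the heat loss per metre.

Series thermal resistances, inner to outer:
  R'_conv,in = 1/(2πr h) = 1/(2π·0.0312·432) = 0.01181 m·K/W
  R'_stainless steel = ln(0.0357/0.0312)/(2πk) = 0.1347/(2π·15.9) = 0.001349 m·K/W
  R'_diatomaceous earth = ln(0.0761/0.0357)/(2πk) = 0.7569/(2π·0.114) = 1.057 m·K/W
  R'_calcium silicate = ln(0.111/0.0761)/(2πk) = 0.3775/(2π·0.0691) = 0.8694 m·K/W
  R'_conv,out = 1/(2πr h) = 1/(2π·0.111·23.4) = 0.06127 m·K/W
ΣR = 0.01181 + 0.001349 + 1.057 + 0.8694 + 0.06127 = 2.001 m·K/W
Q' = ΔT/ΣR = (287 °C − 27 °C)/2.001 = 130 W/m

Q' = 130 W/m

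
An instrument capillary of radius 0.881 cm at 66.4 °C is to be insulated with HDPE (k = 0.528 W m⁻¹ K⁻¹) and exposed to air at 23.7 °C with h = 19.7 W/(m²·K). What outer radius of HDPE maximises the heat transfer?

For a cylinder, r_cr = k_ins/h = 0.528/19.7 = 0.0268 m = 2.68 cm

r_cr = 2.68 cm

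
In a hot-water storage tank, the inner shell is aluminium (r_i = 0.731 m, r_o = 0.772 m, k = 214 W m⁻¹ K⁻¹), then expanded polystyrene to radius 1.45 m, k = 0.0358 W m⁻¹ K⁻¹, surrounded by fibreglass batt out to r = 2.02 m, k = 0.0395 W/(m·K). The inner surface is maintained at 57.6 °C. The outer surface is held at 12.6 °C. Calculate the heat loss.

Series thermal resistances, inner to outer:
  R_aluminium = (1/0.731 − 1/0.772)/(4πk) = 0.07265/(4π·214) = 2.702×10^-5 K/W
  R_expanded polystyrene = (1/0.772 − 1/1.45)/(4πk) = 0.6057/(4π·0.0358) = 1.346 K/W
  R_fibreglass batt = (1/1.45 − 1/2.02)/(4πk) = 0.1946/(4π·0.0395) = 0.3921 K/W
ΣR = 2.702×10^-5 + 1.346 + 0.3921 = 1.738 K/W
Q = ΔT/ΣR = (57.6 °C − 12.6 °C)/1.738 = 25.9 W

Q = 25.9 W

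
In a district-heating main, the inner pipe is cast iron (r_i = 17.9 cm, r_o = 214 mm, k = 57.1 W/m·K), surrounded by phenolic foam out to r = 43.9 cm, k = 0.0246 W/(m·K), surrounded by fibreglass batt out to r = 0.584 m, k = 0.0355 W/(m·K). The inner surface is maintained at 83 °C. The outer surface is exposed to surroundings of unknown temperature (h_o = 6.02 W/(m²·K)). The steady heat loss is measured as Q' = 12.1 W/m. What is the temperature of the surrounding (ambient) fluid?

Sum the resistances:
  R'_cast iron = ln(0.214/0.179)/(2πk) = 0.1786/(2π·57.1) = 4.978×10^-4 m·K/W
  R'_phenolic foam = ln(0.439/0.214)/(2πk) = 0.7185/(2π·0.0246) = 4.649 m·K/W
  R'_fibreglass batt = ln(0.584/0.439)/(2πk) = 0.2854/(2π·0.0355) = 1.280 m·K/W
  R'_conv,out = 1/(2πr h) = 1/(2π·0.584·6.02) = 0.04527 m·K/W
ΣR = 5.974 m·K/W
ΔT = Q'·ΣR = 12.1 × 5.974 = 72.29 K
Heat flows outward, so T_out = T_in − ΔT = 83 − 72.29 = 10.7 °C

T_out = 10.7 °C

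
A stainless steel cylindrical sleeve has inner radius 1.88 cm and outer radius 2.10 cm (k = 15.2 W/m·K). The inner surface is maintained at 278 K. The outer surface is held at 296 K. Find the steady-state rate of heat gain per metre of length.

Q' = 15500 W/m

Q' = 2πk·ΔT/ln(r₂/r₁) = 2π × 15.2 × 18 / ln(0.0210/0.0188) = 15500 W/m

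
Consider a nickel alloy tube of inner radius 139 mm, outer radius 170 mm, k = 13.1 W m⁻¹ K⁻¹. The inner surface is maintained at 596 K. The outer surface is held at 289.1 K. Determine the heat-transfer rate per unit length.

Q' = 1.25×10^5 W/m

Q' = 2πk·ΔT/ln(r₂/r₁) = 2π × 13.1 × 306.9 / ln(0.170/0.139) = 1.25×10^5 W/m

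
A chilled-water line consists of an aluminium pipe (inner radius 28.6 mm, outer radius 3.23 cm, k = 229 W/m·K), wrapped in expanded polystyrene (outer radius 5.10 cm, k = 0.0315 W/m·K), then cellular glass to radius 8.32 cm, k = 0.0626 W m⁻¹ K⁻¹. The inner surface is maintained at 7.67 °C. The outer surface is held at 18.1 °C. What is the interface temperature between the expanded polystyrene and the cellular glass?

T = 14.4 °C

Treat each layer as a resistance in series:
  R'_aluminium = ln(0.0323/0.0286)/(2πk) = 0.1217/(2π·229) = 8.455×10^-5 m·K/W
  R'_expanded polystyrene = ln(0.0510/0.0323)/(2πk) = 0.4568/(2π·0.0315) = 2.308 m·K/W
  R'_cellular glass = ln(0.0832/0.0510)/(2πk) = 0.4894/(2π·0.0626) = 1.244 m·K/W
ΣR = 8.455×10^-5 + 2.308 + 1.244 = 3.552 m·K/W
Q' = ΔT/ΣR = (7.67 °C − 18.1 °C)/3.552 = -2.936 W/m
From the inner boundary to the expanded polystyrene/cellular glass interface, ΣR_partial = 2.308 m·K/W.
T_interface = T_in − Q'·ΣR_partial = 7.67 °C − (-2.936)(2.308) = 14.4 °C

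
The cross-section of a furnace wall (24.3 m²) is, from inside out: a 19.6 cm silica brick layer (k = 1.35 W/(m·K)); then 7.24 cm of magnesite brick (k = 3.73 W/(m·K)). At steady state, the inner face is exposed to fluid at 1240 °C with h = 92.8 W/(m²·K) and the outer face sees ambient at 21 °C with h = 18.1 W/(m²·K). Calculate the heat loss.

Q = 128 kW

Treat each layer as a resistance in series:
  R_conv,in = 1/(hA) = 1/(92.8·24.3) = 4.435×10^-4 K/W
  R_silica brick = L/(kA) = 0.196/(1.35·24.3) = 0.005975 K/W
  R_magnesite brick = L/(kA) = 0.0724/(3.73·24.3) = 7.988×10^-4 K/W
  R_conv,out = 1/(hA) = 1/(18.1·24.3) = 0.002274 K/W
ΣR = 4.435×10^-4 + 0.005975 + 7.988×10^-4 + 0.002274 = 0.009491 K/W
Q = ΔT/ΣR = (1240 °C − 21 °C)/0.009491 = 1.28×10^5 W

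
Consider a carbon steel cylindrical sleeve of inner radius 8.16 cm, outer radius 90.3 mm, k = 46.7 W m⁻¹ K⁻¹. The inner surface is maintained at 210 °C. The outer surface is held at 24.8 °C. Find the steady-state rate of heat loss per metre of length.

Q' = 2πk·ΔT/ln(r₂/r₁) = 2π × 46.7 × 185.2 / ln(0.0903/0.0816) = 5.36×10^5 W/m

Q' = 536 kW/m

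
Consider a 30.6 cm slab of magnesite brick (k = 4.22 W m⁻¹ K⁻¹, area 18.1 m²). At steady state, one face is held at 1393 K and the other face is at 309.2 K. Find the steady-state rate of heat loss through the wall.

Q = 271 kW

Q = kA·ΔT/L = 4.22 × 18.1 × |1393 K − 309.2 K| / 0.306 = 2.71×10^5 W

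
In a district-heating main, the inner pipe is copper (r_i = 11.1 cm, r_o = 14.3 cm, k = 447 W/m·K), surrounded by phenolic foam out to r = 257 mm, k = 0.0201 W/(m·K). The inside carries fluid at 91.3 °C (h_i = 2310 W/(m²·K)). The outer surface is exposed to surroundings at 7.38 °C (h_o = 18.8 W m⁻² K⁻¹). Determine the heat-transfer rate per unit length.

Q' = 17.9 W/m

Treat each layer as a resistance in series:
  R'_conv,in = 1/(2πr h) = 1/(2π·0.111·2310) = 6.207×10^-4 m·K/W
  R'_copper = ln(0.143/0.111)/(2πk) = 0.2533/(2π·447) = 9.019×10^-5 m·K/W
  R'_phenolic foam = ln(0.257/0.143)/(2πk) = 0.5862/(2π·0.0201) = 4.642 m·K/W
  R'_conv,out = 1/(2πr h) = 1/(2π·0.257·18.8) = 0.03294 m·K/W
ΣR = 6.207×10^-4 + 9.019×10^-5 + 4.642 + 0.03294 = 4.676 m·K/W
Q' = ΔT/ΣR = (91.3 °C − 7.38 °C)/4.676 = 17.9 W/m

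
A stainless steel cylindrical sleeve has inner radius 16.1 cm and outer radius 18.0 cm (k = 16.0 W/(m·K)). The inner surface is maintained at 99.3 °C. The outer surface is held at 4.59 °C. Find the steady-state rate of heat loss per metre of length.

Q' = 85400 W/m

Q' = 2πk·ΔT/ln(r₂/r₁) = 2π × 16.0 × 94.71 / ln(0.180/0.161) = 85400 W/m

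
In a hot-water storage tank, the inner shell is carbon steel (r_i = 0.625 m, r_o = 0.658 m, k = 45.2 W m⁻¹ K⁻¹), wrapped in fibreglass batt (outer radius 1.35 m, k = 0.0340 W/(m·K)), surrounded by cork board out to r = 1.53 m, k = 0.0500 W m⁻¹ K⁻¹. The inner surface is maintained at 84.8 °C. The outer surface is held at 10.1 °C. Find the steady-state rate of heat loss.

Q = 38.1 W

Treat each layer as a resistance in series:
  R_carbon steel = (1/0.625 − 1/0.658)/(4πk) = 0.08024/(4π·45.2) = 1.413×10^-4 K/W
  R_fibreglass batt = (1/0.658 − 1/1.35)/(4πk) = 0.7790/(4π·0.0340) = 1.823 K/W
  R_cork board = (1/1.35 − 1/1.53)/(4πk) = 0.08715/(4π·0.0500) = 0.1387 K/W
ΣR = 1.413×10^-4 + 1.823 + 0.1387 = 1.962 K/W
Q = ΔT/ΣR = (84.8 °C − 10.1 °C)/1.962 = 38.1 W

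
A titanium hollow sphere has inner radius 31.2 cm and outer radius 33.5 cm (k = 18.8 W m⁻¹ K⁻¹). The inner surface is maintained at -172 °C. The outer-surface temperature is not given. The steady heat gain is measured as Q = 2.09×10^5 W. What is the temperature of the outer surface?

Sum the resistances:
  R_titanium = (1/0.312 − 1/0.335)/(4πk) = 0.2201/(4π·18.8) = 9.315×10^-4 K/W
ΣR = 9.315×10^-4 K/W
ΔT = Q·ΣR = 2.09×10^5 × 9.315×10^-4 = 194.7 K
Heat flows inward, so T_out = T_in + ΔT = -172 + 194.7 = 22.7 °C

T_out = 22.7 °C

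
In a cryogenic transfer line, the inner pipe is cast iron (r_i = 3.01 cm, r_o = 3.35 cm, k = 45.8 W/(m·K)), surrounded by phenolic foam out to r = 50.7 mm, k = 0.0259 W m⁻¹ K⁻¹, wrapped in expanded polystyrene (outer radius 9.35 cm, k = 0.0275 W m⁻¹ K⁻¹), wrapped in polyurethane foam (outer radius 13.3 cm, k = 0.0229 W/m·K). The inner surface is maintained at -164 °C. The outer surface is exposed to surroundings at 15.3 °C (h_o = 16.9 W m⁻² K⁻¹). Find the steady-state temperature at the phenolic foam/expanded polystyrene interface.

T = -111 °C

Resistance network (inner→outer):
  R'_cast iron = ln(0.0335/0.0301)/(2πk) = 0.1070/(2π·45.8) = 3.719×10^-4 m·K/W
  R'_phenolic foam = ln(0.0507/0.0335)/(2πk) = 0.4144/(2π·0.0259) = 2.546 m·K/W
  R'_expanded polystyrene = ln(0.0935/0.0507)/(2πk) = 0.6120/(2π·0.0275) = 3.542 m·K/W
  R'_polyurethane foam = ln(0.133/0.0935)/(2πk) = 0.3524/(2π·0.0229) = 2.449 m·K/W
  R'_conv,out = 1/(2πr h) = 1/(2π·0.133·16.9) = 0.07081 m·K/W
ΣR = 3.719×10^-4 + 2.546 + 3.542 + 2.449 + 0.07081 = 8.608 m·K/W
Q' = ΔT/ΣR = (-164 °C − 15.3 °C)/8.608 = -20.83 W/m
From the inner boundary to the phenolic foam/expanded polystyrene interface, ΣR_partial = 2.546 m·K/W.
T_interface = T_in − Q'·ΣR_partial = -164 °C − (-20.83)(2.546) = -111 °C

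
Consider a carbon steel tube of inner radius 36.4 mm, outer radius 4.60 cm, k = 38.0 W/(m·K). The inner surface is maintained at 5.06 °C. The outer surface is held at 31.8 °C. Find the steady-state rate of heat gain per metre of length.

Q' = 27.3 kW/m

Q' = 2πk·ΔT/ln(r₂/r₁) = 2π × 38.0 × 26.74 / ln(0.0460/0.0364) = 27300 W/m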